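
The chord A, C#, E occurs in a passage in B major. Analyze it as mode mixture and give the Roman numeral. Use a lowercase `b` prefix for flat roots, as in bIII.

The root A is the lowered 7th scale degree — diatonically B major has A# there. Diatonically B major has A#dim (vii°) on that degree; A–C#–E is instead the major chord native to B minor, so it takes the label bVII.

bVII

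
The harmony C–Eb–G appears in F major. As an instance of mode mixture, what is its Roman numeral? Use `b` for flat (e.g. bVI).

v

C is scale degree 5 in F major. Diatonically F major has C (V) on that degree; C–Eb–G is instead the minor chord native to F minor, so it takes the label v.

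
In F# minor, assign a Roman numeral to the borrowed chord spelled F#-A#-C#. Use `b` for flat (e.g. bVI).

I

F# is scale degree 1 in F# minor. F#–A#–C# is a major chord — the form found in F# major, not the diatonic i (F#m). Borrowed into F# minor it is written I.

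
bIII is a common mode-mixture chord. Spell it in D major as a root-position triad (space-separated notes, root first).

F A C

Scale degree 3 in D major is F#. bIII uses the lowered form, F, taken from D minor. In D minor the chord on F is F–A–C.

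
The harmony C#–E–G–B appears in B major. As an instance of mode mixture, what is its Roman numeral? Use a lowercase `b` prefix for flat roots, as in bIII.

iiø7

The root C# is the diatonic 2nd degree of B major; the borrowing shows in the chord quality. The diatonic chord on degree 2 would be C#m (ii), but C#–E–G–B is the half-diminished-seventh chord from B minor. As a borrowed chord it is labeled iiø7.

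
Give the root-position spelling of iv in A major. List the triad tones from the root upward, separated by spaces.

The root, D, is scale degree 4 — the same note in A major and A minor; only the chord quality changes. Building the minor chord from the parallel minor on D: D–F–A.

D F A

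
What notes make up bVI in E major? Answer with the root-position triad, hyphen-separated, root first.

C-E-G

bVI is built on the lowered scale degree 6. In E major degree 6 is C#; lowered it becomes C. Building the major chord from the parallel minor on C: C–E–G.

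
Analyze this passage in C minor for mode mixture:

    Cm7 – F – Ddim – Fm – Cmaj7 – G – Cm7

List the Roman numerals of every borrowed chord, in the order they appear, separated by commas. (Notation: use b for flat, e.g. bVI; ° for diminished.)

The diatonic triads in C minor (with V from harmonic minor) are Cm, Ddim, Eb, Fm, G, Ab, Bb. Cm7, Ddim, Fm and G are all diatonic. F (F–A–C) doesn't fit — on degree 4 C minor would have Fm (iv). F is the degree-4 chord of C major, so it is the borrowed IV. Cmaj7 (C–E–G–B) is not: scale degree 1 in C minor carries Cm (i). In C major the chord on that degree is Cmaj7, so here it functions as Imaj7, borrowed from the parallel major.

IV, Imaj7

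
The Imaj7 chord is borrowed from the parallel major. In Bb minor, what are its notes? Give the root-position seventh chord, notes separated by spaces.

The root, Bb, is scale degree 1 — the same note in Bb minor and Bb major; only the chord quality changes. Stacking thirds in Bb major on Bb gives Bb–D–F–A.

Bb D F A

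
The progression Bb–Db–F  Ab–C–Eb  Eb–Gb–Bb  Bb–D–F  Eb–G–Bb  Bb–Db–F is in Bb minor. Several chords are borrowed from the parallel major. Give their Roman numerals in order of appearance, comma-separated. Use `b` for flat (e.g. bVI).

In Bb minor (with V from harmonic minor) the diatonic chords are Bbm, Cdim, Db, Ebm, F, Gb, Ab. Of the given chords, Bb–Db–F = Bbm, Ab–C–Eb = Ab and Eb–Gb–Bb = Ebm are diatonic. Bb–D–F is not: scale degree 1 in Bb minor carries Bbm (i). In Bb major the chord on that degree is Bb, so here it functions as I, borrowed from the parallel major. Eb–G–Bb is not: scale degree 4 in Bb minor carries Ebm (iv). In Bb major the chord on that degree is Eb, so here it functions as IV, borrowed from the parallel major.

I, IV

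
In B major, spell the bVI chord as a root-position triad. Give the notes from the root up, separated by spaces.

bVI is built on the lowered scale degree 6. In B major degree 6 is G#; lowered it becomes G. Stacking thirds in B minor on G gives G–B–D.

G B D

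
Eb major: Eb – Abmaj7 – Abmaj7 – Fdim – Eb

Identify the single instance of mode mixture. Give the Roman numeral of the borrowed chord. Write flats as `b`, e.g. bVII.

The diatonic triads in Eb major are Eb, Fm, Gm, Ab, Bb, Cm, Ddim. Eb and Abmaj7 are both diatonic. Fdim (F–Ab–Cb) is not: scale degree 2 in Eb major carries Fm (ii). In Eb minor the chord on that degree is Fdim, so here it functions as ii°, borrowed from the parallel minor.

ii°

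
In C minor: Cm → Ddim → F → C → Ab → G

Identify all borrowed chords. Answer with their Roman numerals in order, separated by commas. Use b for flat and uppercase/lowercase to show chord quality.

C minor has the diatonic set Cm, Ddim, Eb, Fm, G, Ab, Bb (with V from harmonic minor). Of the given chords, Cm, Ddim, Ab and G are diatonic. But F (F–A–C) is foreign: the diatonic iv on degree 4 is Fm, whereas F comes from C major. It is labeled IV. But C (C–E–G) is foreign: the diatonic i on degree 1 is Cm, whereas C comes from C major. It is labeled I.

IV, I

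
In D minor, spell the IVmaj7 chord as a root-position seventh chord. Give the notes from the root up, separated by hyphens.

G-B-D-F#

IVmaj7 is built on scale degree 4, which is G in both D minor and its parallel. In D major the chord on G is G–B–D–F#.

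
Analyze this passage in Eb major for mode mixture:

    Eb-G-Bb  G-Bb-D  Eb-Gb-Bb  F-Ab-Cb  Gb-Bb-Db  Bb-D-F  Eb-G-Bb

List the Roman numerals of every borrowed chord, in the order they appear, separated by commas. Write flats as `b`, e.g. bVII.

Eb major has the diatonic set Eb, Fm, Gm, Ab, Bb, Cm, Ddim. Of the given chords, Eb–G–Bb = Eb, G–Bb–D = Gm and Bb–D–F = Bb are diatonic. Eb–Gb–Bb doesn't fit — on degree 1 Eb major would have Eb (I). Ebm is the degree-1 chord of Eb minor, so it is the borrowed i. F–Ab–Cb doesn't fit — on degree 2 Eb major would have Fm (ii). Fdim is the degree-2 chord of Eb minor, so it is the borrowed ii°. Gb–Bb–Db is not: scale degree 3 in Eb major carries Gm (iii). In Eb minor the chord on that degree is Gb, so here it functions as bIII, borrowed from the parallel minor.

i, ii°, bIII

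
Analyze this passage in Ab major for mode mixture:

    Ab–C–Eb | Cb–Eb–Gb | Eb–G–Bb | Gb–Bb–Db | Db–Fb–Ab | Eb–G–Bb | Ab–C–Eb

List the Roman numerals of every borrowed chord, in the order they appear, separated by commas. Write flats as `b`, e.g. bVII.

In Ab major the diatonic chords are Ab, Bbm, Cm, Db, Eb, Fm, Gdim. Ab–C–Eb = Ab and Eb–G–Bb = Eb are both diatonic. Cb–Eb–Gb is not: scale degree 3 in Ab major carries Cm (iii). In Ab minor the chord on that degree is Cb, so here it functions as bIII, borrowed from the parallel minor. But Gb–Bb–Db is foreign: the diatonic vii° on degree 7 is Gdim, whereas Gb comes from Ab minor. It is labeled bVII. Db–Fb–Ab is not: scale degree 4 in Ab major carries Db (IV). In Ab minor the chord on that degree is Dbm, so here it functions as iv, borrowed from the parallel minor.

bIII, bVII, iv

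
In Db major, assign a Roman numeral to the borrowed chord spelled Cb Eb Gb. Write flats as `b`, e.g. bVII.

bVII

Cb is the lowered form of scale degree 7 in Db major (the diatonic degree 7 is C). Diatonically Db major has Cdim (vii°) on that degree; Cb–Eb–Gb is instead the major chord native to Db minor, so it takes the label bVII.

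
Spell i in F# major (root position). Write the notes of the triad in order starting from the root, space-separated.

The root, F#, is scale degree 1 — the same note in F# major and F# minor; only the chord quality changes. In F# minor the chord on F# is F#–A–C#.

F# A C#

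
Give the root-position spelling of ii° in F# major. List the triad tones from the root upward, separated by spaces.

ii° is built on scale degree 2, which is G# in both F# major and its parallel. In F# minor the chord on G# is G#–B–D.

G# B D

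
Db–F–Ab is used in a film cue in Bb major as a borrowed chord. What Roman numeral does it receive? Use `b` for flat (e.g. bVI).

bIII

The root Db is the lowered 3rd scale degree — diatonically Bb major has D there. Db–F–Ab is a major chord — the form found in Bb minor, not the diatonic iii (Dm). Borrowed into Bb major it is written bIII.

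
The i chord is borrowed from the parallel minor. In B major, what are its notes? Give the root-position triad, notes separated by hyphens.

i is built on scale degree 1, which is B in both B major and its parallel. Building the minor chord from the parallel minor on B: B–D–F#.

B-D-F#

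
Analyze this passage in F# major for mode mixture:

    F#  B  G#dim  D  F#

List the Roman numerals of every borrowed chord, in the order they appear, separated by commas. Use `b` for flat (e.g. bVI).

In F# major the diatonic chords are F#, G#m, A#m, B, C#, D#m, E#dim. F# and B both belong to that set. But G#dim (G#–B–D) is foreign: the diatonic ii on degree 2 is G#m, whereas G#dim comes from F# minor. It is labeled ii°. D (D–F#–A) is not: scale degree 6 in F# major carries D#m (vi). In F# minor the chord on that degree is D, so here it functions as bVI, borrowed from the parallel minor.

ii°, bVI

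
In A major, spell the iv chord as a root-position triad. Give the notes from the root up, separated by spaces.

D F A

iv is built on scale degree 4, which is D in both A major and its parallel. Stacking thirds in A minor on D gives D–F–A.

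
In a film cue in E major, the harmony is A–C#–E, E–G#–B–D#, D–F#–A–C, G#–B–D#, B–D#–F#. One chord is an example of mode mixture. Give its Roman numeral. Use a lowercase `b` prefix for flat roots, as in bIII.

bVII7

The diatonic triads in E major are E, F#m, G#m, A, B, C#m, D#dim. A–C#–E = A, E–G#–B–D# = Emaj7, G#–B–D# = G#m and B–D#–F# = B all belong to that set. D–F#–A–C is not: scale degree 7 in E major carries D#dim (vii°). In E minor the chord on that degree is D7, so here it functions as bVII7, borrowed from the parallel minor.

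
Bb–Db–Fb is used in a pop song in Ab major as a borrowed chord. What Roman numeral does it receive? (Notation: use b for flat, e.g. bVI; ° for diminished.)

ii°

The root Bb is the diatonic 2nd degree of Ab major; the borrowing shows in the chord quality. The diatonic chord on degree 2 would be Bbm (ii), but Bb–Db–Fb is the diminished chord from Ab minor. As a borrowed chord it is labeled ii°.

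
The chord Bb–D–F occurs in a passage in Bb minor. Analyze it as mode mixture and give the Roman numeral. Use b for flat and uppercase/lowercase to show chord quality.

I

Bb is scale degree 1 in Bb minor. Bb–D–F is a major chord — the form found in Bb major, not the diatonic i (Bbm). Borrowed into Bb minor it is written I.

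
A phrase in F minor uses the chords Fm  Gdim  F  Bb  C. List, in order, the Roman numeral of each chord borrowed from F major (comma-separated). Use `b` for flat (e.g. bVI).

The diatonic triads in F minor (with V from harmonic minor) are Fm, Gdim, Ab, Bbm, C, Db, Eb. Of the given chords, Fm, Gdim and C are diatonic. F (F–A–C) doesn't fit — on degree 1 F minor would have Fm (i). F is the degree-1 chord of F major, so it is the borrowed I. Bb (Bb–D–F) is not: scale degree 4 in F minor carries Bbm (iv). In F major the chord on that degree is Bb, so here it functions as IV, borrowed from the parallel major.

I, IV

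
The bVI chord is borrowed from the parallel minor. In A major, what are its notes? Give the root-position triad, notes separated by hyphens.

bVI is built on the lowered scale degree 6. In A major degree 6 is F#; lowered it becomes F. In A minor the chord on F is F–A–C.

F-A-C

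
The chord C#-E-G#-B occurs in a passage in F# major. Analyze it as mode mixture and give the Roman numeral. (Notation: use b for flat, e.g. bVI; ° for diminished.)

The root C# is the diatonic 5th degree of F# major; the borrowing shows in the chord quality. The diatonic chord on degree 5 would be C# (V), but C#–E–G#–B is the minor-seventh chord from F# minor. As a borrowed chord it is labeled v7.

v7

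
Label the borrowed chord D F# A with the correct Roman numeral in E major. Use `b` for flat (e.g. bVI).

bVII

D is the lowered form of scale degree 7 in E major (the diatonic degree 7 is D#). Diatonically E major has D#dim (vii°) on that degree; D–F#–A is instead the major chord native to E minor, so it takes the label bVII.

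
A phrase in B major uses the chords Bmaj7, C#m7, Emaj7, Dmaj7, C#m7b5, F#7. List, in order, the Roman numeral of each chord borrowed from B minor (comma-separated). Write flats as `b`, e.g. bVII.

In B major the diatonic chords are B, C#m, D#m, E, F#, G#m, A#dim. Of the given chords, Bmaj7, C#m7, Emaj7 and F#7 are diatonic. But Dmaj7 (D–F#–A–C#) is foreign: the diatonic iii on degree 3 is D#m, whereas Dmaj7 comes from B minor. It is labeled bIIImaj7. C#m7b5 (C#–E–G–B) doesn't fit — on degree 2 B major would have C#m (ii). C#m7b5 is the degree-2 chord of B minor, so it is the borrowed iiø7.

bIIImaj7, iiø7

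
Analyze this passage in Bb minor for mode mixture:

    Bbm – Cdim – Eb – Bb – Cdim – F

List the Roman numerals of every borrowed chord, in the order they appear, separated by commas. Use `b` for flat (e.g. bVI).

In Bb minor (with V from harmonic minor) the diatonic chords are Bbm, Cdim, Db, Ebm, F, Gb, Ab. Bbm, Cdim and F are all diatonic. But Eb (Eb–G–Bb) is foreign: the diatonic iv on degree 4 is Ebm, whereas Eb comes from Bb major. It is labeled IV. Bb (Bb–D–F) is not: scale degree 1 in Bb minor carries Bbm (i). In Bb major the chord on that degree is Bb, so here it functions as I, borrowed from the parallel major.

IV, I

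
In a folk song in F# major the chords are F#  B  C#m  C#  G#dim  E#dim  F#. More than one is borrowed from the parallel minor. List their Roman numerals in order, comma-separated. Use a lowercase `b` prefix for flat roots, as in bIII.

F# major has the diatonic set F#, G#m, A#m, B, C#, D#m, E#dim. F#, B, C# and E#dim are all diatonic. C#m (C#–E–G#) is not: scale degree 5 in F# major carries C# (V). In F# minor the chord on that degree is C#m, so here it functions as v, borrowed from the parallel minor. G#dim (G#–B–D) is not: scale degree 2 in F# major carries G#m (ii). In F# minor the chord on that degree is G#dim, so here it functions as ii°, borrowed from the parallel minor.

v, ii°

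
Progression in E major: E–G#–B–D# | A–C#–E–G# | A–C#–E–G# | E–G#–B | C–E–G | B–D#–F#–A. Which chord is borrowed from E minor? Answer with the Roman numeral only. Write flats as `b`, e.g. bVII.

bVI

The diatonic triads in E major are E, F#m, G#m, A, B, C#m, D#dim. E–G#–B–D# = Emaj7, A–C#–E–G# = Amaj7, E–G#–B = E and B–D#–F#–A = B7 are all diatonic. C–E–G is not: scale degree 6 in E major carries C#m (vi). In E minor the chord on that degree is C, so here it functions as bVI, borrowed from the parallel minor.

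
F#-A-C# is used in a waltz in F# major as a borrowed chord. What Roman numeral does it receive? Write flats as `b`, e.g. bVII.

The root F# is the diatonic 1st degree of F# major; the borrowing shows in the chord quality. F#–A–C# is a minor chord — the form found in F# minor, not the diatonic I (F#). Borrowed into F# major it is written i.

i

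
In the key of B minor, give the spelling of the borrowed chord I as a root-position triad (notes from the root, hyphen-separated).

B-D#-F#

I is built on scale degree 1, which is B in both B minor and its parallel. Building the major chord from the parallel major on B: B–D#–F#.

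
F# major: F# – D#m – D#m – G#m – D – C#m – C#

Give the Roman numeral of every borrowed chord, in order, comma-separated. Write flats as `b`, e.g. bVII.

bVI, v

In F# major the diatonic chords are F#, G#m, A#m, B, C#, D#m, E#dim. Of the given chords, F#, D#m, G#m and C# are diatonic. D (D–F#–A) is not: scale degree 6 in F# major carries D#m (vi). In F# minor the chord on that degree is D, so here it functions as bVI, borrowed from the parallel minor. C#m (C#–E–G#) is not: scale degree 5 in F# major carries C# (V). In F# minor the chord on that degree is C#m, so here it functions as v, borrowed from the parallel minor.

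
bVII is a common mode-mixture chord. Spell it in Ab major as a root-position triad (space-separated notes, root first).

bVII is built on the lowered scale degree 7. In Ab major degree 7 is G; lowered it becomes Gb. Building the major chord from the parallel minor on Gb: Gb–Bb–Db.

Gb Bb Db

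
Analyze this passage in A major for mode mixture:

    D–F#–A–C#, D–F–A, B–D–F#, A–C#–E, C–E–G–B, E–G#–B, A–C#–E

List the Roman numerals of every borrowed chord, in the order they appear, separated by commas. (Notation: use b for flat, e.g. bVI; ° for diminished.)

A major has the diatonic set A, Bm, C#m, D, E, F#m, G#dim. D–F#–A–C# = Dmaj7, B–D–F# = Bm, A–C#–E = A and E–G#–B = E all belong to that set. D–F–A is not: scale degree 4 in A major carries D (IV). In A minor the chord on that degree is Dm, so here it functions as iv, borrowed from the parallel minor. C–E–G–B is not: scale degree 3 in A major carries C#m (iii). In A minor the chord on that degree is Cmaj7, so here it functions as bIIImaj7, borrowed from the parallel minor.

iv, bIIImaj7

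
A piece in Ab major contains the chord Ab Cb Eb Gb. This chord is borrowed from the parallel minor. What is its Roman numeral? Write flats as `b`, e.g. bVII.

i7

The root Ab is the diatonic 1st degree of Ab major; the borrowing shows in the chord quality. The diatonic chord on degree 1 would be Ab (I), but Ab–Cb–Eb–Gb is the minor-seventh chord from Ab minor. As a borrowed chord it is labeled i7.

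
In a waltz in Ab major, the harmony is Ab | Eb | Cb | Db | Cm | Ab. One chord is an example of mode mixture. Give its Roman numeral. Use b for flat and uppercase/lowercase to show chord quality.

bIII

The diatonic triads in Ab major are Ab, Bbm, Cm, Db, Eb, Fm, Gdim. Ab, Eb, Db and Cm all belong to that set. Cb (Cb–Eb–Gb) is not: scale degree 3 in Ab major carries Cm (iii). In Ab minor the chord on that degree is Cb, so here it functions as bIII, borrowed from the parallel minor.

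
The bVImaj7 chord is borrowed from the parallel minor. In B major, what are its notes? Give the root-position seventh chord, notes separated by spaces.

G B D F#

The root of bVImaj7 is the lowered 6th degree: G# becomes G. In B minor the chord on G is G–B–D–F#.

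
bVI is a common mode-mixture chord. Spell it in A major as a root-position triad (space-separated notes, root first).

bVI is built on the lowered scale degree 6. In A major degree 6 is F#; lowered it becomes F. In A minor the chord on F is F–A–C.

F A C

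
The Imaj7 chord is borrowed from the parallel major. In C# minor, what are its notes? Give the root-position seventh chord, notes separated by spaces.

The root, C#, is scale degree 1 — the same note in C# minor and C# major; only the chord quality changes. In C# major the chord on C# is C#–E#–G#–B#.

C# E# G# B#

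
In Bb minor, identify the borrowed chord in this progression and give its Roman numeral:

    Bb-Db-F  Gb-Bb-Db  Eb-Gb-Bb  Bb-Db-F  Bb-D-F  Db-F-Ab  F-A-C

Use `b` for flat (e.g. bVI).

I

In Bb minor (with V from harmonic minor) the diatonic chords are Bbm, Cdim, Db, Ebm, F, Gb, Ab. Bb–Db–F = Bbm, Gb–Bb–Db = Gb, Eb–Gb–Bb = Ebm, Db–F–Ab = Db and F–A–C = F are all diatonic. Bb–D–F doesn't fit — on degree 1 Bb minor would have Bbm (i). Bb is the degree-1 chord of Bb major, so it is the borrowed I.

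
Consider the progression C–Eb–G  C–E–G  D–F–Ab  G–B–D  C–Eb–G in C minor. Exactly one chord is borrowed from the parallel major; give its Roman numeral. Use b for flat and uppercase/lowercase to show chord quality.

I

In C minor (with V from harmonic minor) the diatonic chords are Cm, Ddim, Eb, Fm, G, Ab, Bb. C–Eb–G = Cm, D–F–Ab = Ddim and G–B–D = G are all diatonic. But C–E–G is foreign: the diatonic i on degree 1 is Cm, whereas C comes from C major. It is labeled I.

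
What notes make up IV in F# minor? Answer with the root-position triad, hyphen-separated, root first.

The root, B, is scale degree 4 — the same note in F# minor and F# major; only the chord quality changes. Stacking thirds in F# major on B gives B–D#–F#.

B-D#-F#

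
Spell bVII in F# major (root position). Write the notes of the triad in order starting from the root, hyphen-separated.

E-G#-B

The root of bVII is the lowered 7th degree: E# becomes E. Stacking thirds in F# minor on E gives E–G#–B.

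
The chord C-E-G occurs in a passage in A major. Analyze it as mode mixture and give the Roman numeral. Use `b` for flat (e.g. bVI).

bIII

In A major scale degree 3 is C#; C is its lowered form, from A minor. C–E–G is a major chord — the form found in A minor, not the diatonic iii (C#m). Borrowed into A major it is written bIII.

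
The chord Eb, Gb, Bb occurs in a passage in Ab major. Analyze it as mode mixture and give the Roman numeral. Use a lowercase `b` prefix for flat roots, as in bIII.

The root Eb is the diatonic 5th degree of Ab major; the borrowing shows in the chord quality. Eb–Gb–Bb is a minor chord — the form found in Ab minor, not the diatonic V (Eb). Borrowed into Ab major it is written v.

v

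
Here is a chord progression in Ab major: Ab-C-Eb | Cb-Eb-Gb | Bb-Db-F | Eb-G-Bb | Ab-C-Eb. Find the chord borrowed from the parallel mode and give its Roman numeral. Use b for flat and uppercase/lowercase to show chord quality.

bIII

Ab major has the diatonic set Ab, Bbm, Cm, Db, Eb, Fm, Gdim. Ab–C–Eb = Ab, Bb–Db–F = Bbm and Eb–G–Bb = Eb all belong to that set. Cb–Eb–Gb doesn't fit — on degree 3 Ab major would have Cm (iii). Cb is the degree-3 chord of Ab minor, so it is the borrowed bIII.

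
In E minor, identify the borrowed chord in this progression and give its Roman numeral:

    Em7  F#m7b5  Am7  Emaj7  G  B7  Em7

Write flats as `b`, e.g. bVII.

In E minor (with V from harmonic minor) the diatonic chords are Em, F#dim, G, Am, B, C, D. Em7, F#m7b5, Am7, G and B7 are all diatonic. Emaj7 (E–G#–B–D#) is not: scale degree 1 in E minor carries Em (i). In E major the chord on that degree is Emaj7, so here it functions as Imaj7, borrowed from the parallel major.

Imaj7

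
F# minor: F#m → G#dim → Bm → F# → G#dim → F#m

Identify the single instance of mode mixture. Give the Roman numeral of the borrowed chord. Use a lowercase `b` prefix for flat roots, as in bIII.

I

F# minor has the diatonic set F#m, G#dim, A, Bm, C#, D, E (with V from harmonic minor). Of the given chords, F#m, G#dim and Bm are diatonic. But F# (F#–A#–C#) is foreign: the diatonic i on degree 1 is F#m, whereas F# comes from F# major. It is labeled I.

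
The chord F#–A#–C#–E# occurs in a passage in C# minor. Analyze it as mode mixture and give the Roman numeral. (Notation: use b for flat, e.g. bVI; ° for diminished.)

IVmaj7

The root F# is the diatonic 4th degree of C# minor; the borrowing shows in the chord quality. The diatonic chord on degree 4 would be F#m (iv), but F#–A#–C#–E# is the major-seventh chord from C# major. As a borrowed chord it is labeled IVmaj7.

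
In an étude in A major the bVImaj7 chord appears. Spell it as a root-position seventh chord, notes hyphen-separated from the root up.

The root of bVImaj7 is the lowered 6th degree: F# becomes F. Stacking thirds in A minor on F gives F–A–C–E.

F-A-C-E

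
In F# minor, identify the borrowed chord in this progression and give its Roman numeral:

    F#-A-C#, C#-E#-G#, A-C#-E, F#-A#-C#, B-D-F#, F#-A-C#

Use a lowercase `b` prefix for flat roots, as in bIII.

F# minor has the diatonic set F#m, G#dim, A, Bm, C#, D, E (with V from harmonic minor). F#–A–C# = F#m, C#–E#–G# = C#, A–C#–E = A and B–D–F# = Bm are all diatonic. F#–A#–C# is not: scale degree 1 in F# minor carries F#m (i). In F# major the chord on that degree is F#, so here it functions as I, borrowed from the parallel major.

I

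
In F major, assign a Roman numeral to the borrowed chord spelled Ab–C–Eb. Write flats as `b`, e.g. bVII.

bIII

Ab is the lowered form of scale degree 3 in F major (the diatonic degree 3 is A). Ab–C–Eb is a major chord — the form found in F minor, not the diatonic iii (Am). Borrowed into F major it is written bIII.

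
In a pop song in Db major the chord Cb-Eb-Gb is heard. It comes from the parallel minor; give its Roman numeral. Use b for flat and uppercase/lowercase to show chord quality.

bVII

The root Cb is the lowered 7th scale degree — diatonically Db major has C there. Cb–Eb–Gb is a major chord — the form found in Db minor, not the diatonic vii° (Cdim). Borrowed into Db major it is written bVII.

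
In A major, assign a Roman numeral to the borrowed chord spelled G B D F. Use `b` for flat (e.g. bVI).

In A major scale degree 7 is G#; G is its lowered form, from A minor. G–B–D–F is a dominant-seventh chord — the form found in A minor, not the diatonic vii° (G#dim). Borrowed into A major it is written bVII7.

bVII7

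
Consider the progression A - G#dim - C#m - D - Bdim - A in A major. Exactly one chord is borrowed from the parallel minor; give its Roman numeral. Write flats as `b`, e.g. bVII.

ii°

The diatonic triads in A major are A, Bm, C#m, D, E, F#m, G#dim. A, G#dim, C#m and D all belong to that set. Bdim (B–D–F) doesn't fit — on degree 2 A major would have Bm (ii). Bdim is the degree-2 chord of A minor, so it is the borrowed ii°.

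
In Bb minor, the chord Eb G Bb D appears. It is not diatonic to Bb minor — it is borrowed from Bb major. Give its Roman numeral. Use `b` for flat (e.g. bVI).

IVmaj7

Eb is scale degree 4 in Bb minor. Eb–G–Bb–D is a major-seventh chord — the form found in Bb major, not the diatonic iv (Ebm). Borrowed into Bb minor it is written IVmaj7.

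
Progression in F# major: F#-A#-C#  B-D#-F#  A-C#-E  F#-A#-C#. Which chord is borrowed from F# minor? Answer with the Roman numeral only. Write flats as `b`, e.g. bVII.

The diatonic triads in F# major are F#, G#m, A#m, B, C#, D#m, E#dim. F#–A#–C# = F# and B–D#–F# = B both belong to that set. A–C#–E doesn't fit — on degree 3 F# major would have A#m (iii). A is the degree-3 chord of F# minor, so it is the borrowed bIII.

bIII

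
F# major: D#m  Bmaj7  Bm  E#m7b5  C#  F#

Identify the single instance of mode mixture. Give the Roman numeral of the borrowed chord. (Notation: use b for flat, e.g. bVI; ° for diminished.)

iv

In F# major the diatonic chords are F#, G#m, A#m, B, C#, D#m, E#dim. D#m, Bmaj7, E#m7b5, C# and F# all belong to that set. Bm (B–D–F#) is not: scale degree 4 in F# major carries B (IV). In F# minor the chord on that degree is Bm, so here it functions as iv, borrowed from the parallel minor.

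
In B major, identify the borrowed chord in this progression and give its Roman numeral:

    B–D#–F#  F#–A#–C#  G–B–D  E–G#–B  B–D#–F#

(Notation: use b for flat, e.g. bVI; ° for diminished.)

B major has the diatonic set B, C#m, D#m, E, F#, G#m, A#dim. Of the given chords, B–D#–F# = B, F#–A#–C# = F# and E–G#–B = E are diatonic. But G–B–D is foreign: the diatonic vi on degree 6 is G#m, whereas G comes from B minor. It is labeled bVI.

bVI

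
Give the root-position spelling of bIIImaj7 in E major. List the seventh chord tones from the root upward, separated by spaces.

G B D F#

Scale degree 3 in E major is G#. bIIImaj7 uses the lowered form, G, taken from E minor. In E minor the chord on G is G–B–D–F#.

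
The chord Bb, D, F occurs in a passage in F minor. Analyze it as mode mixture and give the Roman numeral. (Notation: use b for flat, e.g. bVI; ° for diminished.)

IV

Bb is scale degree 4 in F minor. Diatonically F minor has Bbm (iv) on that degree; Bb–D–F is instead the major chord native to F major, so it takes the label IV.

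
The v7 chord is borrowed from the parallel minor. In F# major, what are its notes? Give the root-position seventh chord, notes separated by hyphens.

C#-E-G#-B

v7 is built on scale degree 5, which is C# in both F# major and its parallel. In F# minor the chord on C# is C#–E–G#–B.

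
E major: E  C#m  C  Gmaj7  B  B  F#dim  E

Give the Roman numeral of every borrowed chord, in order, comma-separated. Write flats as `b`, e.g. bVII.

bVI, bIIImaj7, ii°

E major has the diatonic set E, F#m, G#m, A, B, C#m, D#dim. E, C#m and B all belong to that set. But C (C–E–G) is foreign: the diatonic vi on degree 6 is C#m, whereas C comes from E minor. It is labeled bVI. But Gmaj7 (G–B–D–F#) is foreign: the diatonic iii on degree 3 is G#m, whereas Gmaj7 comes from E minor. It is labeled bIIImaj7. F#dim (F#–A–C) is not: scale degree 2 in E major carries F#m (ii). In E minor the chord on that degree is F#dim, so here it functions as ii°, borrowed from the parallel minor.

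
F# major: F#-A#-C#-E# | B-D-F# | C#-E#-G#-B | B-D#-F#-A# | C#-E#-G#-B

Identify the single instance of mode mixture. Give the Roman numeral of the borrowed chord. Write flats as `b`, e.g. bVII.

In F# major the diatonic chords are F#, G#m, A#m, B, C#, D#m, E#dim. Of the given chords, F#–A#–C#–E# = F#maj7, C#–E#–G#–B = C#7 and B–D#–F#–A# = Bmaj7 are diatonic. B–D–F# doesn't fit — on degree 4 F# major would have B (IV). Bm is the degree-4 chord of F# minor, so it is the borrowed iv.

iv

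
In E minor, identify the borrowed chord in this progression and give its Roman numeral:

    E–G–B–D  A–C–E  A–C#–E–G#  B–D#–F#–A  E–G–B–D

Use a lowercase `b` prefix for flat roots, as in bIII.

The diatonic triads in E minor (with V from harmonic minor) are Em, F#dim, G, Am, B, C, D. E–G–B–D = Em7, A–C–E = Am and B–D#–F#–A = B7 are all diatonic. A–C#–E–G# doesn't fit — on degree 4 E minor would have Am (iv). Amaj7 is the degree-4 chord of E major, so it is the borrowed IVmaj7.

IVmaj7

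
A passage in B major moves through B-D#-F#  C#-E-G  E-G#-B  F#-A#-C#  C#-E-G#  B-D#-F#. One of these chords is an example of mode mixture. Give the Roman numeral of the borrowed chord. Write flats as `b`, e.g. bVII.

ii°

B major has the diatonic set B, C#m, D#m, E, F#, G#m, A#dim. B–D#–F# = B, E–G#–B = E, F#–A#–C# = F# and C#–E–G# = C#m all belong to that set. C#–E–G is not: scale degree 2 in B major carries C#m (ii). In B minor the chord on that degree is C#dim, so here it functions as ii°, borrowed from the parallel minor.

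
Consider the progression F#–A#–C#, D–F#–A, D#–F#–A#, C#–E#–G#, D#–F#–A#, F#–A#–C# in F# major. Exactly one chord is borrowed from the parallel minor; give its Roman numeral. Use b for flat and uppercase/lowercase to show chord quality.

bVI

The diatonic triads in F# major are F#, G#m, A#m, B, C#, D#m, E#dim. Of the given chords, F#–A#–C# = F#, D#–F#–A# = D#m and C#–E#–G# = C# are diatonic. But D–F#–A is foreign: the diatonic vi on degree 6 is D#m, whereas D comes from F# minor. It is labeled bVI.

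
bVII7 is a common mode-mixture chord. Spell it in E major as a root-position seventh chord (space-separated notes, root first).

bVII7 is built on the lowered scale degree 7. In E major degree 7 is D#; lowered it becomes D. Stacking thirds in E minor on D gives D–F#–A–C.

D F# A C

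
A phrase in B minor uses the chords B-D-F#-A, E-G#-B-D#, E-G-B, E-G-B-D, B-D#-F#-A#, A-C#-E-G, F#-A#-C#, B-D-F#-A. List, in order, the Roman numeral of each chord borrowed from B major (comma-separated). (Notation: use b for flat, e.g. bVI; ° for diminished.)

IVmaj7, Imaj7

B minor has the diatonic set Bm, C#dim, D, Em, F#, G, A (with V from harmonic minor). Of the given chords, B–D–F#–A = Bm7, E–G–B = Em, E–G–B–D = Em7, A–C#–E–G = A7 and F#–A#–C# = F# are diatonic. E–G#–B–D# is not: scale degree 4 in B minor carries Em (iv). In B major the chord on that degree is Emaj7, so here it functions as IVmaj7, borrowed from the parallel major. B–D#–F#–A# is not: scale degree 1 in B minor carries Bm (i). In B major the chord on that degree is Bmaj7, so here it functions as Imaj7, borrowed from the parallel major.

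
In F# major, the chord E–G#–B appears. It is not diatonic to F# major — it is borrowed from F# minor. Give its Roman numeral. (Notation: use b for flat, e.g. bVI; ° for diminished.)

The root E is the lowered 7th scale degree — diatonically F# major has E# there. The diatonic chord on degree 7 would be E#dim (vii°), but E–G#–B is the major chord from F# minor. As a borrowed chord it is labeled bVII.

bVII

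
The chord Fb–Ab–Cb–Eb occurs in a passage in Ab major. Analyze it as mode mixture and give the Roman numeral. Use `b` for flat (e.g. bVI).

bVImaj7

Fb is the lowered form of scale degree 6 in Ab major (the diatonic degree 6 is F). Fb–Ab–Cb–Eb is a major-seventh chord — the form found in Ab minor, not the diatonic vi (Fm). Borrowed into Ab major it is written bVImaj7.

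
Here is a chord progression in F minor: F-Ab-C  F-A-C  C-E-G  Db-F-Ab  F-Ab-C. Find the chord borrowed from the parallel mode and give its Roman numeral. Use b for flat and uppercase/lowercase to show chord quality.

In F minor (with V from harmonic minor) the diatonic chords are Fm, Gdim, Ab, Bbm, C, Db, Eb. F–Ab–C = Fm, C–E–G = C and Db–F–Ab = Db are all diatonic. But F–A–C is foreign: the diatonic i on degree 1 is Fm, whereas F comes from F major. It is labeled I.

I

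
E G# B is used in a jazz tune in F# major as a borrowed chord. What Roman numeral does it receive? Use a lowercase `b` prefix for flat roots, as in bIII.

E is the lowered form of scale degree 7 in F# major (the diatonic degree 7 is E#). E–G#–B is a major chord — the form found in F# minor, not the diatonic vii° (E#dim). Borrowed into F# major it is written bVII.

bVII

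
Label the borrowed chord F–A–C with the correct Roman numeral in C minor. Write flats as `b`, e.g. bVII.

IV

F is scale degree 4 in C minor. Diatonically C minor has Fm (iv) on that degree; F–A–C is instead the major chord native to C major, so it takes the label IV.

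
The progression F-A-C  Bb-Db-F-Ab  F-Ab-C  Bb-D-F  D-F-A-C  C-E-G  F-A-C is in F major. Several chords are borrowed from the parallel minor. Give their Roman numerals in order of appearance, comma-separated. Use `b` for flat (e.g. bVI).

The diatonic triads in F major are F, Gm, Am, Bb, C, Dm, Edim. F–A–C = F, Bb–D–F = Bb, D–F–A–C = Dm7 and C–E–G = C all belong to that set. Bb–Db–F–Ab doesn't fit — on degree 4 F major would have Bb (IV). Bbm7 is the degree-4 chord of F minor, so it is the borrowed iv7. F–Ab–C doesn't fit — on degree 1 F major would have F (I). Fm is the degree-1 chord of F minor, so it is the borrowed i.

iv7, i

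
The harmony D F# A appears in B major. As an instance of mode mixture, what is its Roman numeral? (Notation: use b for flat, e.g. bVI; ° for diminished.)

The root D is the lowered 3rd scale degree — diatonically B major has D# there. D–F#–A is a major chord — the form found in B minor, not the diatonic iii (D#m). Borrowed into B major it is written bIII.

bIII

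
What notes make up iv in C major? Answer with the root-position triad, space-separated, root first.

The root, F, is scale degree 4 — the same note in C major and C minor; only the chord quality changes. Building the minor chord from the parallel minor on F: F–Ab–C.

F Ab C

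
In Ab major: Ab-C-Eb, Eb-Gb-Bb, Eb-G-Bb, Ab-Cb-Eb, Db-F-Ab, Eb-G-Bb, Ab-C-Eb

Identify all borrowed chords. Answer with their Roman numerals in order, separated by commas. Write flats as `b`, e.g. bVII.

The diatonic triads in Ab major are Ab, Bbm, Cm, Db, Eb, Fm, Gdim. Of the given chords, Ab–C–Eb = Ab, Eb–G–Bb = Eb and Db–F–Ab = Db are diatonic. Eb–Gb–Bb is not: scale degree 5 in Ab major carries Eb (V). In Ab minor the chord on that degree is Ebm, so here it functions as v, borrowed from the parallel minor. Ab–Cb–Eb is not: scale degree 1 in Ab major carries Ab (I). In Ab minor the chord on that degree is Abm, so here it functions as i, borrowed from the parallel minor.

v, i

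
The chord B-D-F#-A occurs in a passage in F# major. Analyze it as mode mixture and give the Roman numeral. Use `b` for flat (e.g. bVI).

The root B is the diatonic 4th degree of F# major; the borrowing shows in the chord quality. Diatonically F# major has B (IV) on that degree; B–D–F#–A is instead the minor-seventh chord native to F# minor, so it takes the label iv7.

iv7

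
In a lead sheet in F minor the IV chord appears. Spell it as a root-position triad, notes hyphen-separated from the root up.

Bb-D-F

The root, Bb, is scale degree 4 — the same note in F minor and F major; only the chord quality changes. Building the major chord from the parallel major on Bb: Bb–D–F.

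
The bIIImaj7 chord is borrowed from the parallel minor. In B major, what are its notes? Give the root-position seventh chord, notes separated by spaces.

The root of bIIImaj7 is the lowered 3rd degree: D# becomes D. Building the major-seventh chord from the parallel minor on D: D–F#–A–C#.

D F# A C#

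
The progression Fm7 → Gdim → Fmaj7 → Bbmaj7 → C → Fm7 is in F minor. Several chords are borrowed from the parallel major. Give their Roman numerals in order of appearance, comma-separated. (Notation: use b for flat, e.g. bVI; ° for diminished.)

F minor has the diatonic set Fm, Gdim, Ab, Bbm, C, Db, Eb (with V from harmonic minor). Fm7, Gdim and C are all diatonic. Fmaj7 (F–A–C–E) doesn't fit — on degree 1 F minor would have Fm (i). Fmaj7 is the degree-1 chord of F major, so it is the borrowed Imaj7. Bbmaj7 (Bb–D–F–A) is not: scale degree 4 in F minor carries Bbm (iv). In F major the chord on that degree is Bbmaj7, so here it functions as IVmaj7, borrowed from the parallel major.

Imaj7, IVmaj7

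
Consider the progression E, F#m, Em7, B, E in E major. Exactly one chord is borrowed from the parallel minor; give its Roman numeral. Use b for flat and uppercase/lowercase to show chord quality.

i7

In E major the diatonic chords are E, F#m, G#m, A, B, C#m, D#dim. E, F#m and B are all diatonic. But Em7 (E–G–B–D) is foreign: the diatonic I on degree 1 is E, whereas Em7 comes from E minor. It is labeled i7.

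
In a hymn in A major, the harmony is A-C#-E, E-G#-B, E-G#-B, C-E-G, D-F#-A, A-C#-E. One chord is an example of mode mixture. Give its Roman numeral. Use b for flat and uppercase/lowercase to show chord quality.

bIII

A major has the diatonic set A, Bm, C#m, D, E, F#m, G#dim. A–C#–E = A, E–G#–B = E and D–F#–A = D all belong to that set. C–E–G doesn't fit — on degree 3 A major would have C#m (iii). C is the degree-3 chord of A minor, so it is the borrowed bIII.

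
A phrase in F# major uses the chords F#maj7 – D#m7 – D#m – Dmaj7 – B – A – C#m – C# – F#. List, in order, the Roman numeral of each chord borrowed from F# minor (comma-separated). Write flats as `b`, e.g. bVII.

bVImaj7, bIII, v

The diatonic triads in F# major are F#, G#m, A#m, B, C#, D#m, E#dim. F#maj7, D#m7, D#m, B, C# and F# are all diatonic. Dmaj7 (D–F#–A–C#) is not: scale degree 6 in F# major carries D#m (vi). In F# minor the chord on that degree is Dmaj7, so here it functions as bVImaj7, borrowed from the parallel minor. But A (A–C#–E) is foreign: the diatonic iii on degree 3 is A#m, whereas A comes from F# minor. It is labeled bIII. C#m (C#–E–G#) doesn't fit — on degree 5 F# major would have C# (V). C#m is the degree-5 chord of F# minor, so it is the borrowed v.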